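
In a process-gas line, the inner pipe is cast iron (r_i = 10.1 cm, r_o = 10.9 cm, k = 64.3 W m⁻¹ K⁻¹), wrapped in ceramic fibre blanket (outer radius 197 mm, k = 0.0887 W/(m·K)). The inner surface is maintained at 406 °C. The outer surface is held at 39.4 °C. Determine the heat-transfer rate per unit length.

Resistance network (inner→outer):
  R'_cast iron = ln(0.109/0.101)/(2πk) = 0.07623/(2π·64.3) = 1.887×10^-4 m·K/W
  R'_ceramic fibre blanket = ln(0.197/0.109)/(2πk) = 0.5919/(2π·0.0887) = 1.062 m·K/W
ΣR = 1.887×10^-4 + 1.062 = 1.062 m·K/W
Q' = ΔT/ΣR = (406 °C − 39.4 °C)/1.062 = 345 W/m

Q' = 345 W/m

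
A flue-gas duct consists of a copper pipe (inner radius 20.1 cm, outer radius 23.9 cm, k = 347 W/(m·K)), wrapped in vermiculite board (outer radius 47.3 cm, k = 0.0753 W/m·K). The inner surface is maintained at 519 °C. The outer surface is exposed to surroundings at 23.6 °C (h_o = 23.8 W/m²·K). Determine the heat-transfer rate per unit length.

Q' = 340 W/m

Treat each layer as a resistance in series:
  R'_copper = ln(0.239/0.201)/(2πk) = 0.1732/(2π·347) = 7.942×10^-5 m·K/W
  R'_vermiculite board = ln(0.473/0.239)/(2πk) = 0.6826/(2π·0.0753) = 1.443 m·K/W
  R'_conv,out = 1/(2πr h) = 1/(2π·0.473·23.8) = 0.01414 m·K/W
ΣR = 7.942×10^-5 + 1.443 + 0.01414 = 1.457 m·K/W
Q' = ΔT/ΣR = (519 °C − 23.6 °C)/1.457 = 340 W/m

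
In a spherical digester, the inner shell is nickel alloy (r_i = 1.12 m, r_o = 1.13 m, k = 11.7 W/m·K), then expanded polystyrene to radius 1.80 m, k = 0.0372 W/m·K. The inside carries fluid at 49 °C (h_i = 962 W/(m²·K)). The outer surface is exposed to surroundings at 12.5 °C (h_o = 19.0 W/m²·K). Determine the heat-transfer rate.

Treat each layer as a resistance in series:
  R_conv,in = 1/(4πr²h) = 1/(4π·1.12²·962) = 6.594×10^-5 K/W
  R_nickel alloy = (1/1.12 − 1/1.13)/(4πk) = 0.007901/(4π·11.7) = 5.374×10^-5 K/W
  R_expanded polystyrene = (1/1.13 − 1/1.80)/(4πk) = 0.3294/(4π·0.0372) = 0.7046 K/W
  R_conv,out = 1/(4πr²h) = 1/(4π·1.80²·19.0) = 0.001293 K/W
ΣR = 6.594×10^-5 + 5.374×10^-5 + 0.7046 + 0.001293 = 0.7060 K/W
Q = ΔT/ΣR = (49 °C − 12.5 °C)/0.7060 = 51.7 W

Q = 51.7 W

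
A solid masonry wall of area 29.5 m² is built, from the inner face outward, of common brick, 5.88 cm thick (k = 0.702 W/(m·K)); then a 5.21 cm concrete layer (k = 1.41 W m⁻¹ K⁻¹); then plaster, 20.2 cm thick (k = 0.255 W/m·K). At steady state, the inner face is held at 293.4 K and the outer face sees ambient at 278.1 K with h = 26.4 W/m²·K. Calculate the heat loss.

Treat each layer as a resistance in series:
  R_common brick = L/(kA) = 0.0588/(0.702·29.5) = 0.002839 K/W
  R_concrete = L/(kA) = 0.0521/(1.41·29.5) = 0.001253 K/W
  R_plaster = L/(kA) = 0.202/(0.255·29.5) = 0.02685 K/W
  R_conv,out = 1/(hA) = 1/(26.4·29.5) = 0.001284 K/W
ΣR = 0.002839 + 0.001253 + 0.02685 + 0.001284 = 0.03223 K/W
Q = ΔT/ΣR = (293.4 K − 278.1 K)/0.03223 = 475 W

Q = 475 W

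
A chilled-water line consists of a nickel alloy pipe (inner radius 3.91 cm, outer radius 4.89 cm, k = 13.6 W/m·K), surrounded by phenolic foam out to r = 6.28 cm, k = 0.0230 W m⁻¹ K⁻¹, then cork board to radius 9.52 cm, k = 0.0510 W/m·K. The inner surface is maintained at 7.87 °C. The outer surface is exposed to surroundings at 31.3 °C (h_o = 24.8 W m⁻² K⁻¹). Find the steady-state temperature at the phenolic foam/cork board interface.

Resistance network (inner→outer):
  R'_nickel alloy = ln(0.0489/0.0391)/(2πk) = 0.2237/(2π·13.6) = 0.002617 m·K/W
  R'_phenolic foam = ln(0.0628/0.0489)/(2πk) = 0.2502/(2π·0.0230) = 1.731 m·K/W
  R'_cork board = ln(0.0952/0.0628)/(2πk) = 0.4160/(2π·0.0510) = 1.298 m·K/W
  R'_conv,out = 1/(2πr h) = 1/(2π·0.0952·24.8) = 0.06741 m·K/W
ΣR = 0.002617 + 1.731 + 1.298 + 0.06741 = 3.099 m·K/W
Q' = ΔT/ΣR = (7.87 °C − 31.3 °C)/3.099 = -7.561 W/m
From the inner boundary to the phenolic foam/cork board interface, ΣR_partial = 1.734 m·K/W.
T_interface = T_in − Q'·ΣR_partial = 7.87 °C − (-7.561)(1.734) = 21.0 °C

T = 21.0 °C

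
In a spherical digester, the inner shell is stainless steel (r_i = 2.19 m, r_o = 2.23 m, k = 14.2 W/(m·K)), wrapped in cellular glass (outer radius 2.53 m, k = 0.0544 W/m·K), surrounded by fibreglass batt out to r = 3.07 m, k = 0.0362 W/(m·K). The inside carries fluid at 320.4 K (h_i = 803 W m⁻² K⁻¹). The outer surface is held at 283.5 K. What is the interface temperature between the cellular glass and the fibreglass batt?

T = 307.9 K

Series thermal resistances, inner to outer:
  R_conv,in = 1/(4πr²h) = 1/(4π·2.19²·803) = 2.066×10^-5 K/W
  R_stainless steel = (1/2.19 − 1/2.23)/(4πk) = 0.008191/(4π·14.2) = 4.590×10^-5 K/W
  R_cellular glass = (1/2.23 − 1/2.53)/(4πk) = 0.05317/(4π·0.0544) = 0.07778 K/W
  R_fibreglass batt = (1/2.53 − 1/3.07)/(4πk) = 0.06952/(4π·0.0362) = 0.1528 K/W
ΣR = 2.066×10^-5 + 4.590×10^-5 + 0.07778 + 0.1528 = 0.2306 K/W
Q = ΔT/ΣR = (320.4 K − 283.5 K)/0.2306 = 160.0 W
From the inner boundary to the cellular glass/fibreglass batt interface, ΣR_partial = 0.07785 K/W.
T_interface = T_in − Q·ΣR_partial = 320.4 K − (160.0)(0.07785) = 307.9 K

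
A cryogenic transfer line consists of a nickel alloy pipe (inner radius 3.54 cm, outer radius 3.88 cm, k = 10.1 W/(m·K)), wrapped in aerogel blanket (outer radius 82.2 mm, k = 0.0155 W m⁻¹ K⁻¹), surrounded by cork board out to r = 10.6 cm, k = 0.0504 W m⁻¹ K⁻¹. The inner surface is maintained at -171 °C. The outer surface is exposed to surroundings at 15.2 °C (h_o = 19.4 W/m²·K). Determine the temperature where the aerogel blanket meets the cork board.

Treat each layer as a resistance in series:
  R'_nickel alloy = ln(0.0388/0.0354)/(2πk) = 0.09171/(2π·10.1) = 0.001445 m·K/W
  R'_aerogel blanket = ln(0.0822/0.0388)/(2πk) = 0.7507/(2π·0.0155) = 7.709 m·K/W
  R'_cork board = ln(0.106/0.0822)/(2πk) = 0.2543/(2π·0.0504) = 0.8030 m·K/W
  R'_conv,out = 1/(2πr h) = 1/(2π·0.106·19.4) = 0.07739 m·K/W
ΣR = 0.001445 + 7.709 + 0.8030 + 0.07739 = 8.591 m·K/W
Q' = ΔT/ΣR = (-171 °C − 15.2 °C)/8.591 = -21.67 W/m
From the inner boundary to the aerogel blanket/cork board interface, ΣR_partial = 7.710 m·K/W.
T_interface = T_in − Q'·ΣR_partial = -171 °C − (-21.67)(7.710) = -3.9 °C

T = -3.9 °C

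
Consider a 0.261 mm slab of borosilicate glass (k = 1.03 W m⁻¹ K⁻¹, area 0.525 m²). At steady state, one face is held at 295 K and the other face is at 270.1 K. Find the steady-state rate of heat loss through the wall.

Q = 51600 W

Q = kA·ΔT/L = 1.03 × 0.525 × |295 K − 270.1 K| / 2.61×10^-4 = 51600 W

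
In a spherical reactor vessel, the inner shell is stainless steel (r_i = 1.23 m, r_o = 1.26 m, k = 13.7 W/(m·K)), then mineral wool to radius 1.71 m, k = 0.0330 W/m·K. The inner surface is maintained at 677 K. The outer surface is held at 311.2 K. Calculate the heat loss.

Q = 726 W

Resistance network (inner→outer):
  R_stainless steel = (1/1.23 − 1/1.26)/(4πk) = 0.01936/(4π·13.7) = 1.124×10^-4 K/W
  R_mineral wool = (1/1.26 − 1/1.71)/(4πk) = 0.2089/(4π·0.0330) = 0.5036 K/W
ΣR = 1.124×10^-4 + 0.5036 = 0.5037 K/W
Q = ΔT/ΣR = (677 K − 311.2 K)/0.5037 = 726 W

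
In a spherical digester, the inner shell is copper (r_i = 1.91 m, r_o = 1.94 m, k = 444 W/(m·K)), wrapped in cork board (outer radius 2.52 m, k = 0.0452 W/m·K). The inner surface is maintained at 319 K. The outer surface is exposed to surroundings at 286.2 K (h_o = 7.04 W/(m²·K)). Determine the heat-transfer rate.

Q = 156 W

Treat each layer as a resistance in series:
  R_copper = (1/1.91 − 1/1.94)/(4πk) = 0.008096/(4π·444) = 1.451×10^-6 K/W
  R_cork board = (1/1.94 − 1/2.52)/(4πk) = 0.1186/(4π·0.0452) = 0.2089 K/W
  R_conv,out = 1/(4πr²h) = 1/(4π·2.52²·7.04) = 0.001780 K/W
ΣR = 1.451×10^-6 + 0.2089 + 0.001780 = 0.2107 K/W
Q = ΔT/ΣR = (319 K − 286.2 K)/0.2107 = 156 W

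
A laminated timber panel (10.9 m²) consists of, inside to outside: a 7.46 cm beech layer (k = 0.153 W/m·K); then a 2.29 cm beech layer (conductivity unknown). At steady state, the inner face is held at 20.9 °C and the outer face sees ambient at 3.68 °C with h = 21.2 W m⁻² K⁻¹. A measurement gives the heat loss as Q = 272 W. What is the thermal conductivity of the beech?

k = 0.147 W/m·K

ΣR = ΔT/Q = |20.9 − 3.68|/272 = 0.06331 K/W
Known resistances:
  R_beech = L/(kA) = 0.0746/(0.153·10.9) = 0.04473 K/W
  R_conv,out = 1/(hA) = 1/(21.2·10.9) = 0.004328 K/W
R_beech = ΣR − ΣR_known = 0.06331 − 0.04906 = 0.01425 K/W
L/(kA) = 0.01425 ⇒ k = 0.0229/(0.01425·10.9) = 0.147 W/m·K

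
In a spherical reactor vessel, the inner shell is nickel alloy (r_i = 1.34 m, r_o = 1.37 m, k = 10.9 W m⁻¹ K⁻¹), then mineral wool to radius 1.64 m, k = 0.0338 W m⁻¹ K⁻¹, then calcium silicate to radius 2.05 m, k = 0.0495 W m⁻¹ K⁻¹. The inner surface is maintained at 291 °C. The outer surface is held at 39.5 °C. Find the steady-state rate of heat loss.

Series thermal resistances, inner to outer:
  R_nickel alloy = (1/1.34 − 1/1.37)/(4πk) = 0.01634/(4π·10.9) = 1.193×10^-4 K/W
  R_mineral wool = (1/1.37 − 1/1.64)/(4πk) = 0.1202/(4π·0.0338) = 0.2829 K/W
  R_calcium silicate = (1/1.64 − 1/2.05)/(4πk) = 0.1220/(4π·0.0495) = 0.1961 K/W
ΣR = 1.193×10^-4 + 0.2829 + 0.1961 = 0.4791 K/W
Q = ΔT/ΣR = (291 °C − 39.5 °C)/0.4791 = 525 W

Q = 525 W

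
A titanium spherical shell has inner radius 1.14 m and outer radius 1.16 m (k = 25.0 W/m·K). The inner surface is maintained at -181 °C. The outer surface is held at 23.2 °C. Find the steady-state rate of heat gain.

Q = 4πk·ΔT/(1/r₁ − 1/r₂) = 4π × 25.0 × 204.2 / (1/1.14 − 1/1.16) = 4.24×10^6 W

Q = 4.24×10^6 W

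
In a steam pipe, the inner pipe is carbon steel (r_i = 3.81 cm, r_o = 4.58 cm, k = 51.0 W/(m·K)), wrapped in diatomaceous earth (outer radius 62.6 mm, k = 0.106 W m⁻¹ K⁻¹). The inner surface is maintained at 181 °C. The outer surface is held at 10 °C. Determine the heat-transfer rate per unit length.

Q' = 364 W/m

Treat each layer as a resistance in series:
  R'_carbon steel = ln(0.0458/0.0381)/(2πk) = 0.1841/(2π·51.0) = 5.744×10^-4 m·K/W
  R'_diatomaceous earth = ln(0.0626/0.0458)/(2πk) = 0.3125/(2π·0.106) = 0.4692 m·K/W
ΣR = 5.744×10^-4 + 0.4692 = 0.4698 m·K/W
Q' = ΔT/ΣR = (181 °C − 10 °C)/0.4698 = 364 W/m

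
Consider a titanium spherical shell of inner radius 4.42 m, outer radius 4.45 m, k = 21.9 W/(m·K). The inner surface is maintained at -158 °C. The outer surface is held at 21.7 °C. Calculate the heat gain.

Q = 32400 kW

Q = 4πk·ΔT/(1/r₁ − 1/r₂) = 4π × 21.9 × 179.7 / (1/4.42 − 1/4.45) = 3.24×10^7 W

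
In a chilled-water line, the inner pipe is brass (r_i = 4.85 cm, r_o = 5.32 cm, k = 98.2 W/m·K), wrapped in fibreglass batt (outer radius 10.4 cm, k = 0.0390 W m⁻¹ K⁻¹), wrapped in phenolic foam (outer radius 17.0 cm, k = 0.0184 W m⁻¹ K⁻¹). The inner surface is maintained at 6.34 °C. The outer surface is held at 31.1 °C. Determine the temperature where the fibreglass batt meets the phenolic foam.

Series thermal resistances, inner to outer:
  R'_brass = ln(0.0532/0.0485)/(2πk) = 0.09249/(2π·98.2) = 1.499×10^-4 m·K/W
  R'_fibreglass batt = ln(0.104/0.0532)/(2πk) = 0.6703/(2π·0.0390) = 2.736 m·K/W
  R'_phenolic foam = ln(0.170/0.104)/(2πk) = 0.4914/(2π·0.0184) = 4.251 m·K/W
ΣR = 1.499×10^-4 + 2.736 + 4.251 = 6.987 m·K/W
Q' = ΔT/ΣR = (6.34 °C − 31.1 °C)/6.987 = -3.544 W/m
From the inner boundary to the fibreglass batt/phenolic foam interface, ΣR_partial = 2.736 m·K/W.
T_interface = T_in − Q'·ΣR_partial = 6.34 °C − (-3.544)(2.736) = 16.0 °C

T = 16.0 °C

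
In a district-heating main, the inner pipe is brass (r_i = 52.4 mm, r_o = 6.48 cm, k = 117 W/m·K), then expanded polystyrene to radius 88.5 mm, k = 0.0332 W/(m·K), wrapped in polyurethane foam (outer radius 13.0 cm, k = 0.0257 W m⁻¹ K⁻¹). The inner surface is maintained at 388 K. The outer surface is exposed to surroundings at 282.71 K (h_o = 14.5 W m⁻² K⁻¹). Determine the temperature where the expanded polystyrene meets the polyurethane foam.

T = 348.3 K

Resistance network (inner→outer):
  R'_brass = ln(0.0648/0.0524)/(2πk) = 0.2124/(2π·117) = 2.889×10^-4 m·K/W
  R'_expanded polystyrene = ln(0.0885/0.0648)/(2πk) = 0.3117/(2π·0.0332) = 1.494 m·K/W
  R'_polyurethane foam = ln(0.130/0.0885)/(2πk) = 0.3845/(2π·0.0257) = 2.381 m·K/W
  R'_conv,out = 1/(2πr h) = 1/(2π·0.130·14.5) = 0.08443 m·K/W
ΣR = 2.889×10^-4 + 1.494 + 2.381 + 0.08443 = 3.960 m·K/W
Q' = ΔT/ΣR = (388 K − 282.71 K)/3.960 = 26.59 W/m
From the inner boundary to the expanded polystyrene/polyurethane foam interface, ΣR_partial = 1.494 m·K/W.
T_interface = T_in − Q'·ΣR_partial = 388 K − (26.59)(1.494) = 348.3 K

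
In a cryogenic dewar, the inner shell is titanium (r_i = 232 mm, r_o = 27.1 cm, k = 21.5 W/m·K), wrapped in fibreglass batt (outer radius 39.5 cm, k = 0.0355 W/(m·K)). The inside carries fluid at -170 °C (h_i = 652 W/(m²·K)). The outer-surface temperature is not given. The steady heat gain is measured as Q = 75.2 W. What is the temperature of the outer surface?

Series resistances:
  R_conv,in = 1/(4πr²h) = 1/(4π·0.232²·652) = 0.002268 K/W
  R_titanium = (1/0.232 − 1/0.271)/(4πk) = 0.6203/(4π·21.5) = 0.002296 K/W
  R_fibreglass batt = (1/0.271 − 1/0.395)/(4πk) = 1.158/(4π·0.0355) = 2.597 K/W
ΣR = 2.601 K/W
ΔT = Q·ΣR = 75.2 × 2.601 = 195.6 K
Heat flows inward, so T_out = T_in + ΔT = -170 + 195.6 = 25.6 °C

T_out = 25.6 °C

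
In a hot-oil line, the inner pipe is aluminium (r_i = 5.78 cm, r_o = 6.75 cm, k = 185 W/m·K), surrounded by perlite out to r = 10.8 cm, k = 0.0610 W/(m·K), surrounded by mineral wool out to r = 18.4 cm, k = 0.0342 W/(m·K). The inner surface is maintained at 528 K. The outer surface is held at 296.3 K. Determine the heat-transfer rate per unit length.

Q' = 62.5 W/m

Resistance network (inner→outer):
  R'_aluminium = ln(0.0675/0.0578)/(2πk) = 0.1551/(2π·185) = 1.335×10^-4 m·K/W
  R'_perlite = ln(0.108/0.0675)/(2πk) = 0.4700/(2π·0.0610) = 1.226 m·K/W
  R'_mineral wool = ln(0.184/0.108)/(2πk) = 0.5328/(2π·0.0342) = 2.479 m·K/W
ΣR = 1.335×10^-4 + 1.226 + 2.479 = 3.705 m·K/W
Q' = ΔT/ΣR = (528 K − 296.3 K)/3.705 = 62.5 W/m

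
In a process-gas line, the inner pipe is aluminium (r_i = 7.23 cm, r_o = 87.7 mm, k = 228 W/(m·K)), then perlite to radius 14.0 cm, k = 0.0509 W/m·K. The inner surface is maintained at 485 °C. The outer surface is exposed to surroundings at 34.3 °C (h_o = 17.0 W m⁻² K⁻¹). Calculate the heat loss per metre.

Resistance network (inner→outer):
  R'_aluminium = ln(0.0877/0.0723)/(2πk) = 0.1931/(2π·228) = 1.348×10^-4 m·K/W
  R'_perlite = ln(0.140/0.0877)/(2πk) = 0.4677/(2π·0.0509) = 1.462 m·K/W
  R'_conv,out = 1/(2πr h) = 1/(2π·0.140·17.0) = 0.06687 m·K/W
ΣR = 1.348×10^-4 + 1.462 + 0.06687 = 1.529 m·K/W
Q' = ΔT/ΣR = (485 °C − 34.3 °C)/1.529 = 295 W/m

Q' = 295 W/m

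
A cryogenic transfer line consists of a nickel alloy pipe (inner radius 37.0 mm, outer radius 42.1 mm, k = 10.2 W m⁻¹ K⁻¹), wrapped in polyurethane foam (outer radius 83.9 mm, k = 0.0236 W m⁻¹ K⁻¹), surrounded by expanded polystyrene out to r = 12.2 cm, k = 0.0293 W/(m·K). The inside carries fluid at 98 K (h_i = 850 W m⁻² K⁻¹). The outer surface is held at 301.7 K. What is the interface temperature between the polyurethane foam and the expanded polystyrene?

Treat each layer as a resistance in series:
  R'_conv,in = 1/(2πr h) = 1/(2π·0.0370·850) = 0.005061 m·K/W
  R'_nickel alloy = ln(0.0421/0.0370)/(2πk) = 0.1291/(2π·10.2) = 0.002015 m·K/W
  R'_polyurethane foam = ln(0.0839/0.0421)/(2πk) = 0.6896/(2π·0.0236) = 4.650 m·K/W
  R'_expanded polystyrene = ln(0.122/0.0839)/(2πk) = 0.3744/(2π·0.0293) = 2.034 m·K/W
ΣR = 0.005061 + 0.002015 + 4.650 + 2.034 = 6.691 m·K/W
Q' = ΔT/ΣR = (98 K − 301.7 K)/6.691 = -30.44 W/m
From the inner boundary to the polyurethane foam/expanded polystyrene interface, ΣR_partial = 4.657 m·K/W.
T_interface = T_in − Q'·ΣR_partial = 98 K − (-30.44)(4.657) = 239.8 K

T = 239.8 K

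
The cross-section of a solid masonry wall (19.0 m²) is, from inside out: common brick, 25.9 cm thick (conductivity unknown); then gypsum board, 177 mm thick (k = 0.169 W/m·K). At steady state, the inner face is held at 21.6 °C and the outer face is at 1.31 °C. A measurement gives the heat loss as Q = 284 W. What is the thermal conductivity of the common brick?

k = 0.835 W/m·K

ΣR = ΔT/Q = |21.6 − 1.31|/284 = 0.07144 K/W
Known resistances:
  R_gypsum board = L/(kA) = 0.177/(0.169·19.0) = 0.05512 K/W
R_common brick = ΣR − ΣR_known = 0.07144 − 0.05512 = 0.01632 K/W
L/(kA) = 0.01632 ⇒ k = 0.259/(0.01632·19.0) = 0.835 W/m·K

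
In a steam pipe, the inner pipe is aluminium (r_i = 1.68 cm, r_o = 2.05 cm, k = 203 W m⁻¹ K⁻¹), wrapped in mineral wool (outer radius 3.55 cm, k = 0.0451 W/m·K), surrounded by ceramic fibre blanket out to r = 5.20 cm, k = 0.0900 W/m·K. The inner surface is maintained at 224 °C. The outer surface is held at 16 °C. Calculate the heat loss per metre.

Q' = 79.6 W/m

Treat each layer as a resistance in series:
  R'_aluminium = ln(0.0205/0.0168)/(2πk) = 0.1990/(2π·203) = 1.561×10^-4 m·K/W
  R'_mineral wool = ln(0.0355/0.0205)/(2πk) = 0.5491/(2π·0.0451) = 1.938 m·K/W
  R'_ceramic fibre blanket = ln(0.0520/0.0355)/(2πk) = 0.3817/(2π·0.0900) = 0.6750 m·K/W
ΣR = 1.561×10^-4 + 1.938 + 0.6750 = 2.613 m·K/W
Q' = ΔT/ΣR = (224 °C − 16 °C)/2.613 = 79.6 W/m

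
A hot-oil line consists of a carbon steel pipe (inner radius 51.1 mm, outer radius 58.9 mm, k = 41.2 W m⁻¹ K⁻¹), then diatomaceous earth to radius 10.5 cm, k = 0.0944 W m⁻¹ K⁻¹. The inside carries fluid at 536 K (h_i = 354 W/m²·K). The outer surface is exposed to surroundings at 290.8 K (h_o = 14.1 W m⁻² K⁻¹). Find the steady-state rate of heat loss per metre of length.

Resistance network (inner→outer):
  R'_conv,in = 1/(2πr h) = 1/(2π·0.0511·354) = 0.008798 m·K/W
  R'_carbon steel = ln(0.0589/0.0511)/(2πk) = 0.1421/(2π·41.2) = 5.488×10^-4 m·K/W
  R'_diatomaceous earth = ln(0.105/0.0589)/(2πk) = 0.5781/(2π·0.0944) = 0.9747 m·K/W
  R'_conv,out = 1/(2πr h) = 1/(2π·0.105·14.1) = 0.1075 m·K/W
ΣR = 0.008798 + 5.488×10^-4 + 0.9747 + 0.1075 = 1.092 m·K/W
Q' = ΔT/ΣR = (536 K − 290.8 K)/1.092 = 225 W/m

Q' = 225 W/m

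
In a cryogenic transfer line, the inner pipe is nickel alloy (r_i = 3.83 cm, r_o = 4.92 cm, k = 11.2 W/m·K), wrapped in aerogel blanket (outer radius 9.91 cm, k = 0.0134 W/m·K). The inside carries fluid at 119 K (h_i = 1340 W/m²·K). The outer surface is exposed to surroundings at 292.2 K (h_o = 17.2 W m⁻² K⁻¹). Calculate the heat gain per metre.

Q' = 20.6 W/m

Resistance network (inner→outer):
  R'_conv,in = 1/(2πr h) = 1/(2π·0.0383·1340) = 0.003101 m·K/W
  R'_nickel alloy = ln(0.0492/0.0383)/(2πk) = 0.2504/(2π·11.2) = 0.003559 m·K/W
  R'_aerogel blanket = ln(0.0991/0.0492)/(2πk) = 0.7002/(2π·0.0134) = 8.317 m·K/W
  R'_conv,out = 1/(2πr h) = 1/(2π·0.0991·17.2) = 0.09337 m·K/W
ΣR = 0.003101 + 0.003559 + 8.317 + 0.09337 = 8.417 m·K/W
Q' = ΔT/ΣR = (119 K − 292.2 K)/8.417 = -20.6 W/m
(Negative Q' ⇒ heat flows inward; heat gain = 20.6 W/m.)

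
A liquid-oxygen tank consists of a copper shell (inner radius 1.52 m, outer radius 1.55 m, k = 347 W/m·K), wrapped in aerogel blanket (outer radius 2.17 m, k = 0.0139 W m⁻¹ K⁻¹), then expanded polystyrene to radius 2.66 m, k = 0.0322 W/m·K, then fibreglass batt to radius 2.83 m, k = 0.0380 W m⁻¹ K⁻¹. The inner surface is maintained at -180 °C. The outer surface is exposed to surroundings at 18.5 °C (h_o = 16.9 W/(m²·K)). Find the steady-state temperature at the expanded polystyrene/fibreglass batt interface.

T = 11.3 °C

Series thermal resistances, inner to outer:
  R_copper = (1/1.52 − 1/1.55)/(4πk) = 0.01273/(4π·347) = 2.920×10^-6 K/W
  R_aerogel blanket = (1/1.55 − 1/2.17)/(4πk) = 0.1843/(4π·0.0139) = 1.055 K/W
  R_expanded polystyrene = (1/2.17 − 1/2.66)/(4πk) = 0.08489/(4π·0.0322) = 0.2098 K/W
  R_fibreglass batt = (1/2.66 − 1/2.83)/(4πk) = 0.02258/(4π·0.0380) = 0.04729 K/W
  R_conv,out = 1/(4πr²h) = 1/(4π·2.83²·16.9) = 5.879×10^-4 K/W
ΣR = 2.920×10^-6 + 1.055 + 0.2098 + 0.04729 + 5.879×10^-4 = 1.313 K/W
Q = ΔT/ΣR = (-180 °C − 18.5 °C)/1.313 = -151.2 W
From the inner boundary to the expanded polystyrene/fibreglass batt interface, ΣR_partial = 1.265 K/W.
T_interface = T_in − Q·ΣR_partial = -180 °C − (-151.2)(1.265) = 11.3 °C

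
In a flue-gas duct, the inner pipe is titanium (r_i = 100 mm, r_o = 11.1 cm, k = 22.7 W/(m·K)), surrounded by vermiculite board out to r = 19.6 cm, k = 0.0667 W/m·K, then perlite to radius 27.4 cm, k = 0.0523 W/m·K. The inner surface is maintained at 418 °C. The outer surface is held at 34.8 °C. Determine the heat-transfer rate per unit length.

Q' = 161 W/m

Resistance network (inner→outer):
  R'_titanium = ln(0.111/0.100)/(2πk) = 0.1044/(2π·22.7) = 7.317×10^-4 m·K/W
  R'_vermiculite board = ln(0.196/0.111)/(2πk) = 0.5686/(2π·0.0667) = 1.357 m·K/W
  R'_perlite = ln(0.274/0.196)/(2πk) = 0.3350/(2π·0.0523) = 1.019 m·K/W
ΣR = 7.317×10^-4 + 1.357 + 1.019 = 2.377 m·K/W
Q' = ΔT/ΣR = (418 °C − 34.8 °C)/2.377 = 161 W/m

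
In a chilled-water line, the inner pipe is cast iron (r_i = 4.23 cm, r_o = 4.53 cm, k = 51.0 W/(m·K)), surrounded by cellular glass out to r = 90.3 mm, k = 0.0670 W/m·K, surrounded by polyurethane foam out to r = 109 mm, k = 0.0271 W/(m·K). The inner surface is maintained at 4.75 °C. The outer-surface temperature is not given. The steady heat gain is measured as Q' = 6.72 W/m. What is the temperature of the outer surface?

T_out = 23.2 °C

Series resistances:
  R'_cast iron = ln(0.0453/0.0423)/(2πk) = 0.06852/(2π·51.0) = 2.138×10^-4 m·K/W
  R'_cellular glass = ln(0.0903/0.0453)/(2πk) = 0.6898/(2π·0.0670) = 1.639 m·K/W
  R'_polyurethane foam = ln(0.109/0.0903)/(2πk) = 0.1882/(2π·0.0271) = 1.105 m·K/W
ΣR = 2.744 m·K/W
ΔT = Q'·ΣR = 6.72 × 2.744 = 18.44 K
Heat flows inward, so T_out = T_in + ΔT = 4.75 + 18.44 = 23.2 °C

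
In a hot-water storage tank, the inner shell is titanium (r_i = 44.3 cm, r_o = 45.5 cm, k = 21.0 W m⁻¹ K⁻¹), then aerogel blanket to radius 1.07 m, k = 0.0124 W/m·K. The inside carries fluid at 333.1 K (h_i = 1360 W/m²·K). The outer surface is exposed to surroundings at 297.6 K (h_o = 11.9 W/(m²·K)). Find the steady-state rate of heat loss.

Q = 4.38 W

Resistance network (inner→outer):
  R_conv,in = 1/(4πr²h) = 1/(4π·0.443²·1360) = 2.982×10^-4 K/W
  R_titanium = (1/0.443 − 1/0.455)/(4πk) = 0.05953/(4π·21.0) = 2.256×10^-4 K/W
  R_aerogel blanket = (1/0.455 − 1/1.07)/(4πk) = 1.263/(4π·0.0124) = 8.107 K/W
  R_conv,out = 1/(4πr²h) = 1/(4π·1.07²·11.9) = 0.005841 K/W
ΣR = 2.982×10^-4 + 2.256×10^-4 + 8.107 + 0.005841 = 8.113 K/W
Q = ΔT/ΣR = (333.1 K − 297.6 K)/8.113 = 4.38 W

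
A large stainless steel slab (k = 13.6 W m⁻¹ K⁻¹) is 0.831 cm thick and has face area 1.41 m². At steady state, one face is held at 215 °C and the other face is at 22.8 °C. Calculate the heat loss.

Q = 444 kW

Q = kA·ΔT/L = 13.6 × 1.41 × |215 °C − 22.8 °C| / 0.00831 = 4.44×10^5 W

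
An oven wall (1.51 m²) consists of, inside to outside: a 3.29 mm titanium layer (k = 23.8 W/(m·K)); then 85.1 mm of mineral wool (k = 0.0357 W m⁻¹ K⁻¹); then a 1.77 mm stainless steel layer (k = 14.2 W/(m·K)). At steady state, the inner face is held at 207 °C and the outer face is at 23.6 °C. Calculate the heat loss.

Resistance network (inner→outer):
  R_titanium = L/(kA) = 0.00329/(23.8·1.51) = 9.155×10^-5 K/W
  R_mineral wool = L/(kA) = 0.0851/(0.0357·1.51) = 1.579 K/W
  R_stainless steel = L/(kA) = 0.00177/(14.2·1.51) = 8.255×10^-5 K/W
ΣR = 9.155×10^-5 + 1.579 + 8.255×10^-5 = 1.579 K/W
Q = ΔT/ΣR = (207 °C − 23.6 °C)/1.579 = 116 W

Q = 116 W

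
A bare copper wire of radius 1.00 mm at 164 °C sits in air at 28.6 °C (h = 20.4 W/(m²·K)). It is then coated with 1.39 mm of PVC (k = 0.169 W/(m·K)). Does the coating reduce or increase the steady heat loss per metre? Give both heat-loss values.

Critical radius for a cylinder: r_cr = k/h = 0.00828 m = 0.828 cm.
Outer radius after coating: r₂ = 0.00100 + 0.00139 = 0.00239 m.
Since r₁ < r_cr and r₂ ≤ r_cr, the coating moves toward the maximum at r_cr — heat loss rises.
Bare: R = 1/(2πr₁h) = 7.802 m·K/W; Q = 135.4/7.802 = 17.4 W/m.
Coated: R = R_cond + R_conv = 4.085 m·K/W; Q = 135.4/4.085 = 33.1 W/m.

increases: 17.4 → 33.1 W/m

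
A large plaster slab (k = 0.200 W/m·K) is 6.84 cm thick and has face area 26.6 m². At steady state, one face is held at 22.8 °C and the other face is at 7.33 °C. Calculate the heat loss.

Q = kA·ΔT/L = 0.200 × 26.6 × |22.8 °C − 7.33 °C| / 0.0684 = 1200 W

Q = 1200 W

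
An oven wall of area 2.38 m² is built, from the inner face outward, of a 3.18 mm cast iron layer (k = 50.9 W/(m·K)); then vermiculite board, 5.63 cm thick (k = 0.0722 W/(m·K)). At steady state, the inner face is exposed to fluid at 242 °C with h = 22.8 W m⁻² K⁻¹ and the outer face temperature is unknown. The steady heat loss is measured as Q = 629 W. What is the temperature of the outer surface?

T_out = 24.3 °C

Sum the resistances:
  R_conv,in = 1/(hA) = 1/(22.8·2.38) = 0.01843 K/W
  R_cast iron = L/(kA) = 0.00318/(50.9·2.38) = 2.625×10^-5 K/W
  R_vermiculite board = L/(kA) = 0.0563/(0.0722·2.38) = 0.3276 K/W
ΣR = 0.3461 K/W
ΔT = Q·ΣR = 629 × 0.3461 = 217.7 K
Heat flows outward, so T_out = T_in − ΔT = 242 − 217.7 = 24.3 °C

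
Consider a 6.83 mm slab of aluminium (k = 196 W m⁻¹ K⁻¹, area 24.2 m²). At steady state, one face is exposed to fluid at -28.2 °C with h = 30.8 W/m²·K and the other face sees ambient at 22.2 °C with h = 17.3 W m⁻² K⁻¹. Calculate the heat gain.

Series thermal resistances, inner to outer:
  R_conv,in = 1/(hA) = 1/(30.8·24.2) = 0.001342 K/W
  R_aluminium = L/(kA) = 0.00683/(196·24.2) = 1.440×10^-6 K/W
  R_conv,out = 1/(hA) = 1/(17.3·24.2) = 0.002389 K/W
ΣR = 0.001342 + 1.440×10^-6 + 0.002389 = 0.003732 K/W
Q = ΔT/ΣR = (-28.2 °C − 22.2 °C)/0.003732 = -13500 W
(Negative Q ⇒ heat flows inward; heat gain = 13500 W.)

Q = 13.5 kW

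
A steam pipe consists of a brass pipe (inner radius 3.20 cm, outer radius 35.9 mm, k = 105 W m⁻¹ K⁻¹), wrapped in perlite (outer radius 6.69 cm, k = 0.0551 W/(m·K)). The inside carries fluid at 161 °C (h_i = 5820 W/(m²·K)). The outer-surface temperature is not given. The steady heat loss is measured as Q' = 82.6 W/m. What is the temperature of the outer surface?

Sum the resistances:
  R'_conv,in = 1/(2πr h) = 1/(2π·0.0320·5820) = 8.546×10^-4 m·K/W
  R'_brass = ln(0.0359/0.0320)/(2πk) = 0.1150/(2π·105) = 1.743×10^-4 m·K/W
  R'_perlite = ln(0.0669/0.0359)/(2πk) = 0.6225/(2π·0.0551) = 1.798 m·K/W
ΣR = 1.799 m·K/W
ΔT = Q'·ΣR = 82.6 × 1.799 = 148.6 K
Heat flows outward, so T_out = T_in − ΔT = 161 − 148.6 = 12.4 °C

T_out = 12.4 °C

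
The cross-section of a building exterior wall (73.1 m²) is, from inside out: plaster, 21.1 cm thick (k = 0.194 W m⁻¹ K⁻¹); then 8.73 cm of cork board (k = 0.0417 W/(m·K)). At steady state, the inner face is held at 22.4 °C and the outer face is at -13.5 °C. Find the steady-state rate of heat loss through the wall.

Q = 825 W

Resistance network (inner→outer):
  R_plaster = L/(kA) = 0.211/(0.194·73.1) = 0.01488 K/W
  R_cork board = L/(kA) = 0.0873/(0.0417·73.1) = 0.02864 K/W
ΣR = 0.01488 + 0.02864 = 0.04352 K/W
Q = ΔT/ΣR = (22.4 °C − -13.5 °C)/0.04352 = 825 W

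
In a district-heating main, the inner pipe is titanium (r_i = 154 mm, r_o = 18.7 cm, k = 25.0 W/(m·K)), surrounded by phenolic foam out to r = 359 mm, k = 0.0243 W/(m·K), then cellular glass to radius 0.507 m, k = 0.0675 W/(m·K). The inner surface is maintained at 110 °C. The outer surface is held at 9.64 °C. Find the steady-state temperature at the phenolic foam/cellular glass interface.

Series thermal resistances, inner to outer:
  R'_titanium = ln(0.187/0.154)/(2πk) = 0.1942/(2π·25.0) = 0.001236 m·K/W
  R'_phenolic foam = ln(0.359/0.187)/(2πk) = 0.6522/(2π·0.0243) = 4.272 m·K/W
  R'_cellular glass = ln(0.507/0.359)/(2πk) = 0.3452/(2π·0.0675) = 0.8139 m·K/W
ΣR = 0.001236 + 4.272 + 0.8139 = 5.087 m·K/W
Q' = ΔT/ΣR = (110 °C − 9.64 °C)/5.087 = 19.73 W/m
From the inner boundary to the phenolic foam/cellular glass interface, ΣR_partial = 4.273 m·K/W.
T_interface = T_in − Q'·ΣR_partial = 110 °C − (19.73)(4.273) = 25.7 °C

T = 25.7 °C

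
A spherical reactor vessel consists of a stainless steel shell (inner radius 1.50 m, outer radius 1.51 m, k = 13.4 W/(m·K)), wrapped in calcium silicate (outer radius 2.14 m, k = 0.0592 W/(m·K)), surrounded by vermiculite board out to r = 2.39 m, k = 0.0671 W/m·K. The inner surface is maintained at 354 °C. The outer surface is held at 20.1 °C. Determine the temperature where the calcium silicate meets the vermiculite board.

T = 80.6 °C

Series thermal resistances, inner to outer:
  R_stainless steel = (1/1.50 − 1/1.51)/(4πk) = 0.004415/(4π·13.4) = 2.622×10^-5 K/W
  R_calcium silicate = (1/1.51 − 1/2.14)/(4πk) = 0.1950/(4π·0.0592) = 0.2621 K/W
  R_vermiculite board = (1/2.14 − 1/2.39)/(4πk) = 0.04888/(4π·0.0671) = 0.05797 K/W
ΣR = 2.622×10^-5 + 0.2621 + 0.05797 = 0.3201 K/W
Q = ΔT/ΣR = (354 °C − 20.1 °C)/0.3201 = 1043 W
From the inner boundary to the calcium silicate/vermiculite board interface, ΣR_partial = 0.2621 K/W.
T_interface = T_in − Q·ΣR_partial = 354 °C − (1043)(0.2621) = 80.6 °C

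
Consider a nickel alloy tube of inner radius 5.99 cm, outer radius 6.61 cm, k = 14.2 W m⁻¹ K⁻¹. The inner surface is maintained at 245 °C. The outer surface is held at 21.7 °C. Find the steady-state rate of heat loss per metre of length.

Q' = 202 kW/m

Q' = 2πk·ΔT/ln(r₂/r₁) = 2π × 14.2 × 223.3 / ln(0.0661/0.0599) = 2.02×10^5 W/m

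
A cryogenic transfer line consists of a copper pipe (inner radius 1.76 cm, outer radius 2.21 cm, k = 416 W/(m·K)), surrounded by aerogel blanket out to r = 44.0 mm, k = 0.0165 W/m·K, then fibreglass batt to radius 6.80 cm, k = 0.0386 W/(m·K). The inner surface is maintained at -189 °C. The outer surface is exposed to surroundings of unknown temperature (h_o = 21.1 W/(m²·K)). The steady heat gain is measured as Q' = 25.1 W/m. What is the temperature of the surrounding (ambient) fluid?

T_out = 25.6 °C

Sum the resistances:
  R'_copper = ln(0.0221/0.0176)/(2πk) = 0.2277/(2π·416) = 8.711×10^-5 m·K/W
  R'_aerogel blanket = ln(0.0440/0.0221)/(2πk) = 0.6886/(2π·0.0165) = 6.642 m·K/W
  R'_fibreglass batt = ln(0.0680/0.0440)/(2πk) = 0.4353/(2π·0.0386) = 1.795 m·K/W
  R'_conv,out = 1/(2πr h) = 1/(2π·0.0680·21.1) = 0.1109 m·K/W
ΣR = 8.548 m·K/W
ΔT = Q'·ΣR = 25.1 × 8.548 = 214.6 K
Heat flows inward, so T_out = T_in + ΔT = -189 + 214.6 = 25.6 °C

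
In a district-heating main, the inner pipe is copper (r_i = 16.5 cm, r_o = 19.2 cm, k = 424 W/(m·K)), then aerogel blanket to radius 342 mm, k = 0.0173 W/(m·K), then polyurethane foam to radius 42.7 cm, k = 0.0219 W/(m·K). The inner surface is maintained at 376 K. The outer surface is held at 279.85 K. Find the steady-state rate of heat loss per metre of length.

Treat each layer as a resistance in series:
  R'_copper = ln(0.192/0.165)/(2πk) = 0.1515/(2π·424) = 5.689×10^-5 m·K/W
  R'_aerogel blanket = ln(0.342/0.192)/(2πk) = 0.5773/(2π·0.0173) = 5.311 m·K/W
  R'_polyurethane foam = ln(0.427/0.342)/(2πk) = 0.2220/(2π·0.0219) = 1.613 m·K/W
ΣR = 5.689×10^-5 + 5.311 + 1.613 = 6.924 m·K/W
Q' = ΔT/ΣR = (376 K − 279.85 K)/6.924 = 13.9 W/m

Q' = 13.9 W/m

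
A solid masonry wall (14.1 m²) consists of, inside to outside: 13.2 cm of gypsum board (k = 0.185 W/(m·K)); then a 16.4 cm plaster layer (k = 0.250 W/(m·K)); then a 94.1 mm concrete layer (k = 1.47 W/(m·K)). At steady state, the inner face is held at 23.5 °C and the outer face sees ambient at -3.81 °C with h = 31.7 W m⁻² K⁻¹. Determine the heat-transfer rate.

Q = 263 W

Resistance network (inner→outer):
  R_gypsum board = L/(kA) = 0.132/(0.185·14.1) = 0.05060 K/W
  R_plaster = L/(kA) = 0.164/(0.250·14.1) = 0.04652 K/W
  R_concrete = L/(kA) = 0.0941/(1.47·14.1) = 0.004540 K/W
  R_conv,out = 1/(hA) = 1/(31.7·14.1) = 0.002237 K/W
ΣR = 0.05060 + 0.04652 + 0.004540 + 0.002237 = 0.1039 K/W
Q = ΔT/ΣR = (23.5 °C − -3.81 °C)/0.1039 = 263 W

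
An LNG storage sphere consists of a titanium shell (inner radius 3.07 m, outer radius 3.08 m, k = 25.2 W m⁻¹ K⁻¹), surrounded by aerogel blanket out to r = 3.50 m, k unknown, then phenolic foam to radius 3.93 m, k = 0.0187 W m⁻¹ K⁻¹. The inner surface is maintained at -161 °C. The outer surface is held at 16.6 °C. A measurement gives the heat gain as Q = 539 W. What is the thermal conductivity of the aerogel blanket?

k = 0.0158 W/m·K

ΣR = ΔT/Q = |-161 − 16.6|/539 = 0.3295 K/W
Known resistances:
  R_titanium = (1/3.07 − 1/3.08)/(4πk) = 0.001058/(4π·25.2) = 3.340×10^-6 K/W
  R_phenolic foam = (1/3.50 − 1/3.93)/(4πk) = 0.03126/(4π·0.0187) = 0.1330 K/W
R_aerogel blanket = ΣR − ΣR_known = 0.3295 − 0.1330 = 0.1965 K/W
(1/r₁−1/r₂)/(4πk) = 0.1965 ⇒ k = 0.03896/(4π·0.1965) = 0.0158 W/m·K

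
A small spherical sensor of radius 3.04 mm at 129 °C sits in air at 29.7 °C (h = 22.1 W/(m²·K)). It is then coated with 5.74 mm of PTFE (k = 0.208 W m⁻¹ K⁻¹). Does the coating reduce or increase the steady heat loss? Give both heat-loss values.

Critical radius for a sphere: r_cr = 2k/h = 0.0188 m = 1.88 cm.
Outer radius after coating: r₂ = 0.00304 + 0.00574 = 0.00878 m.
Since r₁ < r_cr and r₂ ≤ r_cr, the coating moves toward the maximum at r_cr — heat loss rises.
Bare: R = 1/(4πr₁²h) = 389.6 K/W; Q = 99.3/389.6 = 0.255 W.
Coated: R = R_cond + R_conv = 129.0 K/W; Q = 99.3/129.0 = 0.770 W.

increases: 0.255 → 0.770 W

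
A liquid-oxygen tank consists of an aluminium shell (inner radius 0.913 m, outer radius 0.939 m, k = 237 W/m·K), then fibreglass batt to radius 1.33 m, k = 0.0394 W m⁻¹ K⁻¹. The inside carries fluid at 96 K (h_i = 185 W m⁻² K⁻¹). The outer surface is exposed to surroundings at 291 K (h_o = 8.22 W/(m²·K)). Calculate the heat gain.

Q = 305 W

Treat each layer as a resistance in series:
  R_conv,in = 1/(4πr²h) = 1/(4π·0.913²·185) = 5.160×10^-4 K/W
  R_aluminium = (1/0.913 − 1/0.939)/(4πk) = 0.03033/(4π·237) = 1.018×10^-5 K/W
  R_fibreglass batt = (1/0.939 − 1/1.33)/(4πk) = 0.3131/(4π·0.0394) = 0.6323 K/W
  R_conv,out = 1/(4πr²h) = 1/(4π·1.33²·8.22) = 0.005473 K/W
ΣR = 5.160×10^-4 + 1.018×10^-5 + 0.6323 + 0.005473 = 0.6383 K/W
Q = ΔT/ΣR = (96 K − 291 K)/0.6383 = -305 W
(Negative Q ⇒ heat flows inward; heat gain = 305 W.)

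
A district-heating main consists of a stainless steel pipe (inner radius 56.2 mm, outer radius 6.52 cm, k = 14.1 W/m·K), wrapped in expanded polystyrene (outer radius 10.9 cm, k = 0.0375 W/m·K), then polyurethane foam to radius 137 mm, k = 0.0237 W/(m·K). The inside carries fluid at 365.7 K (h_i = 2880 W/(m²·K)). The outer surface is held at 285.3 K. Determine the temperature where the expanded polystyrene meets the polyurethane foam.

Series thermal resistances, inner to outer:
  R'_conv,in = 1/(2πr h) = 1/(2π·0.0562·2880) = 9.833×10^-4 m·K/W
  R'_stainless steel = ln(0.0652/0.0562)/(2πk) = 0.1485/(2π·14.1) = 0.001677 m·K/W
  R'_expanded polystyrene = ln(0.109/0.0652)/(2πk) = 0.5139/(2π·0.0375) = 2.181 m·K/W
  R'_polyurethane foam = ln(0.137/0.109)/(2πk) = 0.2286/(2π·0.0237) = 1.535 m·K/W
ΣR = 9.833×10^-4 + 0.001677 + 2.181 + 1.535 = 3.719 m·K/W
Q' = ΔT/ΣR = (365.7 K − 285.3 K)/3.719 = 21.62 W/m
From the inner boundary to the expanded polystyrene/polyurethane foam interface, ΣR_partial = 2.184 m·K/W.
T_interface = T_in − Q'·ΣR_partial = 365.7 K − (21.62)(2.184) = 318.5 K

T = 318.5 K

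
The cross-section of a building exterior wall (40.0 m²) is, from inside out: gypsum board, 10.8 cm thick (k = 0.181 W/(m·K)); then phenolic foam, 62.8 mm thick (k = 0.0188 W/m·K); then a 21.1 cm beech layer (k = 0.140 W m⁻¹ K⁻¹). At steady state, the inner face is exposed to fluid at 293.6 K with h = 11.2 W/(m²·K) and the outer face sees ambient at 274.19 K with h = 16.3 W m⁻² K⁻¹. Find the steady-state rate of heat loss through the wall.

Resistance network (inner→outer):
  R_conv,in = 1/(hA) = 1/(11.2·40.0) = 0.002232 K/W
  R_gypsum board = L/(kA) = 0.108/(0.181·40.0) = 0.01492 K/W
  R_phenolic foam = L/(kA) = 0.0628/(0.0188·40.0) = 0.08351 K/W
  R_beech = L/(kA) = 0.211/(0.140·40.0) = 0.03768 K/W
  R_conv,out = 1/(hA) = 1/(16.3·40.0) = 0.001534 K/W
ΣR = 0.002232 + 0.01492 + 0.08351 + 0.03768 + 0.001534 = 0.1399 K/W
Q = ΔT/ΣR = (293.6 K − 274.19 K)/0.1399 = 139 W

Q = 139 W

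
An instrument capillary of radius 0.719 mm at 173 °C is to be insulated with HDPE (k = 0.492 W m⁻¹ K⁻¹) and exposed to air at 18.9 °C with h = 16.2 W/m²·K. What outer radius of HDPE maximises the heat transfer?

For a cylinder, r_cr = k_ins/h = 0.492/16.2 = 0.0304 m = 3.04 cm

r_cr = 3.04 cm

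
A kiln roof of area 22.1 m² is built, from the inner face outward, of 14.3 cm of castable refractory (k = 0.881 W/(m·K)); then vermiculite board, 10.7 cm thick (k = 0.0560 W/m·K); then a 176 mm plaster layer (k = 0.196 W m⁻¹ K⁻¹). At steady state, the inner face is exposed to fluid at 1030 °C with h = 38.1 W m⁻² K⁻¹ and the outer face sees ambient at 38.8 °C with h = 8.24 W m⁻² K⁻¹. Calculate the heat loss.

Series thermal resistances, inner to outer:
  R_conv,in = 1/(hA) = 1/(38.1·22.1) = 0.001188 K/W
  R_castable refractory = L/(kA) = 0.143/(0.881·22.1) = 0.007345 K/W
  R_vermiculite board = L/(kA) = 0.107/(0.0560·22.1) = 0.08646 K/W
  R_plaster = L/(kA) = 0.176/(0.196·22.1) = 0.04063 K/W
  R_conv,out = 1/(hA) = 1/(8.24·22.1) = 0.005491 K/W
ΣR = 0.001188 + 0.007345 + 0.08646 + 0.04063 + 0.005491 = 0.1411 K/W
Q = ΔT/ΣR = (1030 °C − 38.8 °C)/0.1411 = 7020 W

Q = 7.02 kW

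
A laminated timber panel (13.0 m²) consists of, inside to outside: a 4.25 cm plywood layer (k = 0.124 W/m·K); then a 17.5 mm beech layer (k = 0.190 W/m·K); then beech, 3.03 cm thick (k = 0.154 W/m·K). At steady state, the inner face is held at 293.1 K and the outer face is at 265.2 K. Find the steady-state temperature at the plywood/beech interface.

T = 277.96 K

Resistance network (inner→outer):
  R_plywood = L/(kA) = 0.0425/(0.124·13.0) = 0.02636 K/W
  R_beech = L/(kA) = 0.0175/(0.190·13.0) = 0.007085 K/W
  R_beech = L/(kA) = 0.0303/(0.154·13.0) = 0.01513 K/W
ΣR = 0.02636 + 0.007085 + 0.01513 = 0.04858 K/W
Q = ΔT/ΣR = (293.1 K − 265.2 K)/0.04858 = 574.3 W
From the inner boundary to the plywood/beech interface, ΣR_partial = 0.02636 K/W.
T_interface = T_in − Q·ΣR_partial = 293.1 K − (574.3)(0.02636) = 277.96 K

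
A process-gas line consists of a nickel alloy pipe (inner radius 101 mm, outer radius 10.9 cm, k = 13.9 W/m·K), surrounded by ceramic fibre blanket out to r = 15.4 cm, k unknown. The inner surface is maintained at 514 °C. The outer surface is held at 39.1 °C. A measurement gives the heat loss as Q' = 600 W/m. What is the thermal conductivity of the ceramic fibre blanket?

ΣR = ΔT/Q' = |514 − 39.1|/600 = 0.7915 m·K/W
Known resistances:
  R'_nickel alloy = ln(0.109/0.101)/(2πk) = 0.07623/(2π·13.9) = 8.728×10^-4 m·K/W
R_ceramic fibre blanket = ΣR − ΣR_known = 0.7915 − 8.728×10^-4 = 0.7906 m·K/W
ln(r₂/r₁)/(2πk) = 0.7906 ⇒ k = 0.3456/(2π·0.7906) = 0.0696 W/m·K

k = 0.0696 W/m·K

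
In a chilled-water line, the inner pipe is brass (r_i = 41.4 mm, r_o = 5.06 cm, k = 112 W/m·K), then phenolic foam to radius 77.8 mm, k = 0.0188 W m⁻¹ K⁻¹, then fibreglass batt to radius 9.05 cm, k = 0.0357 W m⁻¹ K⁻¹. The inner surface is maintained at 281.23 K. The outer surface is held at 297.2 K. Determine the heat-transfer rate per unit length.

Series thermal resistances, inner to outer:
  R'_brass = ln(0.0506/0.0414)/(2πk) = 0.2007/(2π·112) = 2.852×10^-4 m·K/W
  R'_phenolic foam = ln(0.0778/0.0506)/(2πk) = 0.4302/(2π·0.0188) = 3.642 m·K/W
  R'_fibreglass batt = ln(0.0905/0.0778)/(2πk) = 0.1512/(2π·0.0357) = 0.6741 m·K/W
ΣR = 2.852×10^-4 + 3.642 + 0.6741 = 4.316 m·K/W
Q' = ΔT/ΣR = (281.23 K − 297.2 K)/4.316 = -3.70 W/m
(Negative Q' ⇒ heat flows inward; heat gain = 3.70 W/m.)

Q' = 3.70 W/m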